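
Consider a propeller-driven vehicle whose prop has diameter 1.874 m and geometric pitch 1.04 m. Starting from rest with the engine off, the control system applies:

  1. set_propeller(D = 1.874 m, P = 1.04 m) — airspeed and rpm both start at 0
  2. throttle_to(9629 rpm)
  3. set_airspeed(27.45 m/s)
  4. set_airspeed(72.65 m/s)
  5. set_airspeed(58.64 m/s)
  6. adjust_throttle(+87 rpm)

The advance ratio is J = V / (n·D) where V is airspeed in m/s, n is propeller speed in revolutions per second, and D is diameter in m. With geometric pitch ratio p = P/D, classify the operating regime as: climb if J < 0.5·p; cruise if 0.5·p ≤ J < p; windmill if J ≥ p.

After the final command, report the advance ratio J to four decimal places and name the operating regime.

set_propeller: D = 1.874 m, P = 1.04 m (p = P/D = 0.554963); state ← (V=0, rpm=0)
throttle_to(9629): rpm ← 9629
set_airspeed(27.45): V ← 27.45 m/s
set_airspeed(72.65): V ← 72.65 m/s
set_airspeed(58.64): V ← 58.64 m/s
adjust_throttle(+87): rpm ← 9629 +87 = 9716
final state: V = 58.64 m/s, rpm = 9716 → n = rpm/60 = 161.933333 rev/s
J = V / (n·D) = 58.64 / (161.933333 × 1.874) = 0.193236
regime bands: climb J<0.2775 | cruise [0.2775, 0.5550) | windmill J≥0.5550
J = 0.1932 → climb

J = 0.1932, regime = climb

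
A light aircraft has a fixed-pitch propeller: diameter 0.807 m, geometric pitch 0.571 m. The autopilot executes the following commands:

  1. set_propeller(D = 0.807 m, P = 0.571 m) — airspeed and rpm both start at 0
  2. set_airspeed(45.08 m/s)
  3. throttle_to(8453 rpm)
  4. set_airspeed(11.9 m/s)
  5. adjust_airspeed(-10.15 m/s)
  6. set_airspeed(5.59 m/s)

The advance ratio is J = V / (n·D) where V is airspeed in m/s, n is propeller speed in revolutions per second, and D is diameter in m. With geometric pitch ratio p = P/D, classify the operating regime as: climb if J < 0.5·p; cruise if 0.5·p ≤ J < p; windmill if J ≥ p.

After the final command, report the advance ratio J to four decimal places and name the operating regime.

set_propeller: D = 0.807 m, P = 0.571 m (p = P/D = 0.707559); state ← (V=0, rpm=0)
set_airspeed(45.08): V ← 45.08 m/s
throttle_to(8453): rpm ← 8453
set_airspeed(11.9): V ← 11.9 m/s
adjust_airspeed(-10.15): V ← 11.9 -10.15 = 1.75 m/s
set_airspeed(5.59): V ← 5.59 m/s
final state: V = 5.59 m/s, rpm = 8453 → n = rpm/60 = 140.883333 rev/s
J = V / (n·D) = 5.59 / (140.883333 × 0.807) = 0.049168
regime bands: climb J<0.3538 | cruise [0.3538, 0.7076) | windmill J≥0.7076
J = 0.0492 → climb

J = 0.0492, regime = climb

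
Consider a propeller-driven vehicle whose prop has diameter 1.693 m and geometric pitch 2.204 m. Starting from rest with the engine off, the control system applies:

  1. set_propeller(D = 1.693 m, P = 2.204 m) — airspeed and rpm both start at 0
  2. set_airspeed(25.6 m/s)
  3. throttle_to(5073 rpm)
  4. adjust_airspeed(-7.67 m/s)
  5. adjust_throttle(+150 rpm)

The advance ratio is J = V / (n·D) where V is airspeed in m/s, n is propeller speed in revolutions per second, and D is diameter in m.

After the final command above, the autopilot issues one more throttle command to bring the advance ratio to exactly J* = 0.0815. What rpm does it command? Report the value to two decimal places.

set_propeller: D = 1.693 m, P = 2.204 m (p = P/D = 1.301831); state ← (V=0, rpm=0)
set_airspeed(25.6): V ← 25.6 m/s
throttle_to(5073): rpm ← 5073
adjust_airspeed(-7.67): V ← 25.6 -7.67 = 17.93 m/s
adjust_throttle(+150): rpm ← 5073 +150 = 5223
final state: V = 17.93 m/s, rpm = 5223 → n = rpm/60 = 87.050000 rev/s
target J* = 0.0815; solve J* = V/(n·D) for n: n = V/(J*·D) = 17.93/(0.0815 × 1.693) = 129.946840 rev/s
rpm = 60·n = 7796.810396

rpm = 7796.81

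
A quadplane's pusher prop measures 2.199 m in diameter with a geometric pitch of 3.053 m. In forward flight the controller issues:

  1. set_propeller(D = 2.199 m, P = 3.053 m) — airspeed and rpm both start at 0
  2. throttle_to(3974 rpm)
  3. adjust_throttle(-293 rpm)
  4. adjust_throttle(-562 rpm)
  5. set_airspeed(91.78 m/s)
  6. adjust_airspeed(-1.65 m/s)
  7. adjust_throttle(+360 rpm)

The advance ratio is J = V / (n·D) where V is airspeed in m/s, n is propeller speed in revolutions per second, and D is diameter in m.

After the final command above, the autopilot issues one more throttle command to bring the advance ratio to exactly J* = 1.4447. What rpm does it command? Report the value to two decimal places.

rpm = 1702.23

set_propeller: D = 2.199 m, P = 3.053 m (p = P/D = 1.388358); state ← (V=0, rpm=0)
throttle_to(3974): rpm ← 3974
adjust_throttle(-293): rpm ← 3974 -293 = 3681
adjust_throttle(-562): rpm ← 3681 -562 = 3119
set_airspeed(91.78): V ← 91.78 m/s
adjust_airspeed(-1.65): V ← 91.78 -1.65 = 90.13 m/s
adjust_throttle(+360): rpm ← 3119 +360 = 3479
final state: V = 90.13 m/s, rpm = 3479 → n = rpm/60 = 57.983333 rev/s
target J* = 1.4447; solve J* = V/(n·D) for n: n = V/(J*·D) = 90.13/(1.4447 × 2.199) = 28.370466 rev/s
rpm = 60·n = 1702.227958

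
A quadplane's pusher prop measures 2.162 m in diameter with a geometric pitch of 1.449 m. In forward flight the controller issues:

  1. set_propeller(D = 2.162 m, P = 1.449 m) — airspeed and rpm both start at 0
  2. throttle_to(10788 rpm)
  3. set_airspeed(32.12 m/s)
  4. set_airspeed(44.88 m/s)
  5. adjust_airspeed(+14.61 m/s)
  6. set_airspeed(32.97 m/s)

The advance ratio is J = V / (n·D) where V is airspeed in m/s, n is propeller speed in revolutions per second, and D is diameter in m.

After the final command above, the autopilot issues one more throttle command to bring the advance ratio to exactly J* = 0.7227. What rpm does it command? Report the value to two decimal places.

rpm = 1266.07

set_propeller: D = 2.162 m, P = 1.449 m (p = P/D = 0.670213); state ← (V=0, rpm=0)
throttle_to(10788): rpm ← 10788
set_airspeed(32.12): V ← 32.12 m/s
set_airspeed(44.88): V ← 44.88 m/s
adjust_airspeed(+14.61): V ← 44.88 +14.61 = 59.49 m/s
set_airspeed(32.97): V ← 32.97 m/s
final state: V = 32.97 m/s, rpm = 10788 → n = rpm/60 = 179.800000 rev/s
target J* = 0.7227; solve J* = V/(n·D) for n: n = V/(J*·D) = 32.97/(0.7227 × 2.162) = 21.101105 rev/s
rpm = 60·n = 1266.066312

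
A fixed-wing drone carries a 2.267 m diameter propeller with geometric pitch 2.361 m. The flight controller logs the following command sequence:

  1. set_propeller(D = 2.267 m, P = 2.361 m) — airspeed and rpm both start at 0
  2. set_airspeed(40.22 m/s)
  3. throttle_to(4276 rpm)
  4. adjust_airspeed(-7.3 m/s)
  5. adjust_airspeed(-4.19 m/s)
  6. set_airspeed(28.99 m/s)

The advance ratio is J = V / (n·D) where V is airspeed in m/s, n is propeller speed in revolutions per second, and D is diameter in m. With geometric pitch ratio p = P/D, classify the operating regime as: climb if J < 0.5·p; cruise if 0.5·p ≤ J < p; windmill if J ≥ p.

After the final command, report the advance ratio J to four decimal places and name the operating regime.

set_propeller: D = 2.267 m, P = 2.361 m (p = P/D = 1.041464); state ← (V=0, rpm=0)
set_airspeed(40.22): V ← 40.22 m/s
throttle_to(4276): rpm ← 4276
adjust_airspeed(-7.3): V ← 40.22 -7.3 = 32.92 m/s
adjust_airspeed(-4.19): V ← 32.92 -4.19 = 28.73 m/s
set_airspeed(28.99): V ← 28.99 m/s
final state: V = 28.99 m/s, rpm = 4276 → n = rpm/60 = 71.266667 rev/s
J = V / (n·D) = 28.99 / (71.266667 × 2.267) = 0.179436
regime bands: climb J<0.5207 | cruise [0.5207, 1.0415) | windmill J≥1.0415
J = 0.1794 → climb

J = 0.1794, regime = climb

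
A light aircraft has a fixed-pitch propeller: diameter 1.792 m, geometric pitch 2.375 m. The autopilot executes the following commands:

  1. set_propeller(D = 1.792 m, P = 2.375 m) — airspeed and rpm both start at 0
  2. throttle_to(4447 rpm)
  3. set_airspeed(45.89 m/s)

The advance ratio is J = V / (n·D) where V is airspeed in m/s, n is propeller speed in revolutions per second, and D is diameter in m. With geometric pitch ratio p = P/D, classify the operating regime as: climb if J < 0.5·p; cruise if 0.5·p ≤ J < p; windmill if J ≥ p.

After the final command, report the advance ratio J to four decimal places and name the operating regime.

set_propeller: D = 1.792 m, P = 2.375 m (p = P/D = 1.325335); state ← (V=0, rpm=0)
throttle_to(4447): rpm ← 4447
set_airspeed(45.89): V ← 45.89 m/s
final state: V = 45.89 m/s, rpm = 4447 → n = rpm/60 = 74.116667 rev/s
J = V / (n·D) = 45.89 / (74.116667 × 1.792) = 0.345513
regime bands: climb J<0.6627 | cruise [0.6627, 1.3253) | windmill J≥1.3253
J = 0.3455 → climb

J = 0.3455, regime = climb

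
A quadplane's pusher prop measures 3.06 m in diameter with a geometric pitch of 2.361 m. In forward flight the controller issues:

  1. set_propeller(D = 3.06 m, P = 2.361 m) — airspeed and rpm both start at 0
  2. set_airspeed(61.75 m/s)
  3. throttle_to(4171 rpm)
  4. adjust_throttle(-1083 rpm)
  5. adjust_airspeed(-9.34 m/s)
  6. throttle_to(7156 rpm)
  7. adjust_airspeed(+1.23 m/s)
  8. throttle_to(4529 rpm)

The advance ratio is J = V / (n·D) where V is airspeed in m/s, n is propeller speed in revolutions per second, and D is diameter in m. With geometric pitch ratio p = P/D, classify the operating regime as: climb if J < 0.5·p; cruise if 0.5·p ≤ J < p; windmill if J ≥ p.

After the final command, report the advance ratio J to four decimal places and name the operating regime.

set_propeller: D = 3.06 m, P = 2.361 m (p = P/D = 0.771569); state ← (V=0, rpm=0)
set_airspeed(61.75): V ← 61.75 m/s
throttle_to(4171): rpm ← 4171
adjust_throttle(-1083): rpm ← 4171 -1083 = 3088
adjust_airspeed(-9.34): V ← 61.75 -9.34 = 52.41 m/s
throttle_to(7156): rpm ← 7156
adjust_airspeed(+1.23): V ← 52.41 +1.23 = 53.64 m/s
throttle_to(4529): rpm ← 4529
final state: V = 53.64 m/s, rpm = 4529 → n = rpm/60 = 75.483333 rev/s
J = V / (n·D) = 53.64 / (75.483333 × 3.06) = 0.232229
regime bands: climb J<0.3858 | cruise [0.3858, 0.7716) | windmill J≥0.7716
J = 0.2322 → climb

J = 0.2322, regime = climb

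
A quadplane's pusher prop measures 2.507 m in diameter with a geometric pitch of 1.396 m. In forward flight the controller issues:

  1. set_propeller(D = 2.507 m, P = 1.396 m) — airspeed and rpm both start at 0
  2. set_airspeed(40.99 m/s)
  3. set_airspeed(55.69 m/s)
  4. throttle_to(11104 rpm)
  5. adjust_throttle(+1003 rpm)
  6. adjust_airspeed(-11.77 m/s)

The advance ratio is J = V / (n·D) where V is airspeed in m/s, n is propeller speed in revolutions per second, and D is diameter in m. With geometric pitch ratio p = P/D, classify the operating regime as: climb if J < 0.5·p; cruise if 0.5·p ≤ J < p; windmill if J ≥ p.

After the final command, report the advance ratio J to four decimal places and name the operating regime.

set_propeller: D = 2.507 m, P = 1.396 m (p = P/D = 0.556841); state ← (V=0, rpm=0)
set_airspeed(40.99): V ← 40.99 m/s
set_airspeed(55.69): V ← 55.69 m/s
throttle_to(11104): rpm ← 11104
adjust_throttle(+1003): rpm ← 11104 +1003 = 12107
adjust_airspeed(-11.77): V ← 55.69 -11.77 = 43.92 m/s
final state: V = 43.92 m/s, rpm = 12107 → n = rpm/60 = 201.783333 rev/s
J = V / (n·D) = 43.92 / (201.783333 × 2.507) = 0.086821
regime bands: climb J<0.2784 | cruise [0.2784, 0.5568) | windmill J≥0.5568
J = 0.0868 → climb

J = 0.0868, regime = climb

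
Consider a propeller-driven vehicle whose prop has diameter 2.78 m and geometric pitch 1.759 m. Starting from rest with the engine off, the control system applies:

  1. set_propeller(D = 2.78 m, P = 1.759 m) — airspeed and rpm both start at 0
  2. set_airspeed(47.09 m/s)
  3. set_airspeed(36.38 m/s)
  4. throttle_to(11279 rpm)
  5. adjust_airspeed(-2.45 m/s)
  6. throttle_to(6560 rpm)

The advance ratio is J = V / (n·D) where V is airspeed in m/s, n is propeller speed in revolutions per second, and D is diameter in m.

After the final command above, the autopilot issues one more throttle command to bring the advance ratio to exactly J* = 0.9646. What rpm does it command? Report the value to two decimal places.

rpm = 759.18

set_propeller: D = 2.78 m, P = 1.759 m (p = P/D = 0.632734); state ← (V=0, rpm=0)
set_airspeed(47.09): V ← 47.09 m/s
set_airspeed(36.38): V ← 36.38 m/s
throttle_to(11279): rpm ← 11279
adjust_airspeed(-2.45): V ← 36.38 -2.45 = 33.93 m/s
throttle_to(6560): rpm ← 6560
final state: V = 33.93 m/s, rpm = 6560 → n = rpm/60 = 109.333333 rev/s
target J* = 0.9646; solve J* = V/(n·D) for n: n = V/(J*·D) = 33.93/(0.9646 × 2.78) = 12.652950 rev/s
rpm = 60·n = 759.177025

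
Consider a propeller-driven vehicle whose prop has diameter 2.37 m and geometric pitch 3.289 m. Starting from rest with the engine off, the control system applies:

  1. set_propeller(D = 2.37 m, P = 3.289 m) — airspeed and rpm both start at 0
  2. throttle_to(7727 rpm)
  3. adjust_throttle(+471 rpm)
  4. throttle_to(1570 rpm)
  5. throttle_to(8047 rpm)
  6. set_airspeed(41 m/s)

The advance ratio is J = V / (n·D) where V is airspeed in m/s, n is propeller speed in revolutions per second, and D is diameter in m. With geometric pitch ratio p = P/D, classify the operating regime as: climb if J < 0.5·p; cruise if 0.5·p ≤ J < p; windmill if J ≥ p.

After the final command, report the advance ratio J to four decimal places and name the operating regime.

J = 0.1290, regime = climb

set_propeller: D = 2.37 m, P = 3.289 m (p = P/D = 1.387764); state ← (V=0, rpm=0)
throttle_to(7727): rpm ← 7727
adjust_throttle(+471): rpm ← 7727 +471 = 8198
throttle_to(1570): rpm ← 1570
throttle_to(8047): rpm ← 8047
set_airspeed(41): V ← 41 m/s
final state: V = 41 m/s, rpm = 8047 → n = rpm/60 = 134.116667 rev/s
J = V / (n·D) = 41 / (134.116667 × 2.37) = 0.128989
regime bands: climb J<0.6939 | cruise [0.6939, 1.3878) | windmill J≥1.3878
J = 0.1290 → climb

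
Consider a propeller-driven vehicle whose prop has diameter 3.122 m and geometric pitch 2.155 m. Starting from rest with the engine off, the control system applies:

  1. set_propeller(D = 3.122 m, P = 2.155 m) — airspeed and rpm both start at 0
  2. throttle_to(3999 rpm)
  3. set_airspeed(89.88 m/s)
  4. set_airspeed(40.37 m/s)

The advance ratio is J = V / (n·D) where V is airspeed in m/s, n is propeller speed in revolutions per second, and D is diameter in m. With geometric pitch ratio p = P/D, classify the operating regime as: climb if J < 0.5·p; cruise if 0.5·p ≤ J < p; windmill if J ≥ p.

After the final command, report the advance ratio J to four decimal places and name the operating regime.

J = 0.1940, regime = climb

set_propeller: D = 3.122 m, P = 2.155 m (p = P/D = 0.690263); state ← (V=0, rpm=0)
throttle_to(3999): rpm ← 3999
set_airspeed(89.88): V ← 89.88 m/s
set_airspeed(40.37): V ← 40.37 m/s
final state: V = 40.37 m/s, rpm = 3999 → n = rpm/60 = 66.650000 rev/s
J = V / (n·D) = 40.37 / (66.650000 × 3.122) = 0.194011
regime bands: climb J<0.3451 | cruise [0.3451, 0.6903) | windmill J≥0.6903
J = 0.1940 → climb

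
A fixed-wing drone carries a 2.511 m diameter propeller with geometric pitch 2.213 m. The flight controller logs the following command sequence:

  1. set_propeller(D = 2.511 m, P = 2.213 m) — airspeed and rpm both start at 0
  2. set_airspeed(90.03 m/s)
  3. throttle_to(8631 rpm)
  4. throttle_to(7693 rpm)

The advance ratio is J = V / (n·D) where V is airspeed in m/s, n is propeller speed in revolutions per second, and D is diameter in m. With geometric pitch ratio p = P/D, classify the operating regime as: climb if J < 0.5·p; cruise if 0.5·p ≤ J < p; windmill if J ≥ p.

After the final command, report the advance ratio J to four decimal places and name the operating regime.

J = 0.2796, regime = climb

set_propeller: D = 2.511 m, P = 2.213 m (p = P/D = 0.881322); state ← (V=0, rpm=0)
set_airspeed(90.03): V ← 90.03 m/s
throttle_to(8631): rpm ← 8631
throttle_to(7693): rpm ← 7693
final state: V = 90.03 m/s, rpm = 7693 → n = rpm/60 = 128.216667 rev/s
J = V / (n·D) = 90.03 / (128.216667 × 2.511) = 0.279638
regime bands: climb J<0.4407 | cruise [0.4407, 0.8813) | windmill J≥0.8813
J = 0.2796 → climb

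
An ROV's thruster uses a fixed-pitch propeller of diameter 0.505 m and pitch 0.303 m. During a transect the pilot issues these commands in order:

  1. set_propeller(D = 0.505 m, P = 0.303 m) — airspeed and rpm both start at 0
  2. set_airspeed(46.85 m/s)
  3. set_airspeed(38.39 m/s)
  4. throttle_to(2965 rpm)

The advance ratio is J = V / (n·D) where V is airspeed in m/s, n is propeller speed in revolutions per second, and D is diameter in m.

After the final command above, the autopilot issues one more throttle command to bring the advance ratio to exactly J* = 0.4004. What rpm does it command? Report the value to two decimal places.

set_propeller: D = 0.505 m, P = 0.303 m (p = P/D = 0.600000); state ← (V=0, rpm=0)
set_airspeed(46.85): V ← 46.85 m/s
set_airspeed(38.39): V ← 38.39 m/s
throttle_to(2965): rpm ← 2965
final state: V = 38.39 m/s, rpm = 2965 → n = rpm/60 = 49.416667 rev/s
target J* = 0.4004; solve J* = V/(n·D) for n: n = V/(J*·D) = 38.39/(0.4004 × 0.505) = 189.859645 rev/s
rpm = 60·n = 11391.578718

rpm = 11391.58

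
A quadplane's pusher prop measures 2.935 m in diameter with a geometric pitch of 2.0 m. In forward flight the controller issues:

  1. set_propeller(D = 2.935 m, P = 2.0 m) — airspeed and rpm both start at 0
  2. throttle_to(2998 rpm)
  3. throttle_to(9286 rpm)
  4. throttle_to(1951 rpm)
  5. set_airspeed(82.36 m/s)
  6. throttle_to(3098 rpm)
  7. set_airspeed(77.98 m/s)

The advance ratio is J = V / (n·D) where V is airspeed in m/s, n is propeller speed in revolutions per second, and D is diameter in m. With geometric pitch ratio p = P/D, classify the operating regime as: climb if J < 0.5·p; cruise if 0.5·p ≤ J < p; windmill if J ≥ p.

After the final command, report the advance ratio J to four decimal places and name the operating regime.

J = 0.5146, regime = cruise

set_propeller: D = 2.935 m, P = 2.0 m (p = P/D = 0.681431); state ← (V=0, rpm=0)
throttle_to(2998): rpm ← 2998
throttle_to(9286): rpm ← 9286
throttle_to(1951): rpm ← 1951
set_airspeed(82.36): V ← 82.36 m/s
throttle_to(3098): rpm ← 3098
set_airspeed(77.98): V ← 77.98 m/s
final state: V = 77.98 m/s, rpm = 3098 → n = rpm/60 = 51.633333 rev/s
J = V / (n·D) = 77.98 / (51.633333 × 2.935) = 0.514571
regime bands: climb J<0.3407 | cruise [0.3407, 0.6814) | windmill J≥0.6814
J = 0.5146 → cruise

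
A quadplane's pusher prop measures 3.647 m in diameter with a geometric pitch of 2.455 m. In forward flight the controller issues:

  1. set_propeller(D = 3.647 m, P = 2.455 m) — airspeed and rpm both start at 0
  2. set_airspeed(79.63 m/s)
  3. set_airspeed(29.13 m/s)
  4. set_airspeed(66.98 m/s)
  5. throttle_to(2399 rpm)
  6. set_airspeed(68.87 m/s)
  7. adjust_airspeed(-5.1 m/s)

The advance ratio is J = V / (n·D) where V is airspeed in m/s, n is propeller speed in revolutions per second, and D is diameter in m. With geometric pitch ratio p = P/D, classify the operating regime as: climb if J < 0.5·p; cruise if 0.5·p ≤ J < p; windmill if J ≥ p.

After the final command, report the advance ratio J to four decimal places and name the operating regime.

set_propeller: D = 3.647 m, P = 2.455 m (p = P/D = 0.673156); state ← (V=0, rpm=0)
set_airspeed(79.63): V ← 79.63 m/s
set_airspeed(29.13): V ← 29.13 m/s
set_airspeed(66.98): V ← 66.98 m/s
throttle_to(2399): rpm ← 2399
set_airspeed(68.87): V ← 68.87 m/s
adjust_airspeed(-5.1): V ← 68.87 -5.1 = 63.77 m/s
final state: V = 63.77 m/s, rpm = 2399 → n = rpm/60 = 39.983333 rev/s
J = V / (n·D) = 63.77 / (39.983333 × 3.647) = 0.437322
regime bands: climb J<0.3366 | cruise [0.3366, 0.6732) | windmill J≥0.6732
J = 0.4373 → cruise

J = 0.4373, regime = cruise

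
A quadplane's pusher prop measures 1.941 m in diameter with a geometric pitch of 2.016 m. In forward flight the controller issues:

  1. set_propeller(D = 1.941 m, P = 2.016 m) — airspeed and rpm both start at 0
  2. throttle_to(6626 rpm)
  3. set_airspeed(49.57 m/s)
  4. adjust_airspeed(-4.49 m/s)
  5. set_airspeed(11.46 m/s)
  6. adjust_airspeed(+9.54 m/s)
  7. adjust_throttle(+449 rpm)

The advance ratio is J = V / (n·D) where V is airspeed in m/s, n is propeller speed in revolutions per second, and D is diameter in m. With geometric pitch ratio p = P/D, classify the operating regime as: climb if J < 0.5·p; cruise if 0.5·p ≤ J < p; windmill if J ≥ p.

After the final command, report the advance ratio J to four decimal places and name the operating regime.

set_propeller: D = 1.941 m, P = 2.016 m (p = P/D = 1.038640); state ← (V=0, rpm=0)
throttle_to(6626): rpm ← 6626
set_airspeed(49.57): V ← 49.57 m/s
adjust_airspeed(-4.49): V ← 49.57 -4.49 = 45.08 m/s
set_airspeed(11.46): V ← 11.46 m/s
adjust_airspeed(+9.54): V ← 11.46 +9.54 = 21 m/s
adjust_throttle(+449): rpm ← 6626 +449 = 7075
final state: V = 21 m/s, rpm = 7075 → n = rpm/60 = 117.916667 rev/s
J = V / (n·D) = 21 / (117.916667 × 1.941) = 0.091753
regime bands: climb J<0.5193 | cruise [0.5193, 1.0386) | windmill J≥1.0386
J = 0.0918 → climb

J = 0.0918, regime = climb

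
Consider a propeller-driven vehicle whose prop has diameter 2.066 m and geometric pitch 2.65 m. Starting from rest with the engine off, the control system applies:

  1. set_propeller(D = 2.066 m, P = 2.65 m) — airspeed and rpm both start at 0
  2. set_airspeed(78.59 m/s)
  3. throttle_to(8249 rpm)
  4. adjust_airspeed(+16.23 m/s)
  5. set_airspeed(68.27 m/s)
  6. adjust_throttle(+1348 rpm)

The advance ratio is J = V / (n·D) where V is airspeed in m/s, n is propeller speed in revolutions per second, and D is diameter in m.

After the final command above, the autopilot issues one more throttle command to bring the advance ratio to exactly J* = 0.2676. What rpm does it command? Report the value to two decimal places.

rpm = 7409.09

set_propeller: D = 2.066 m, P = 2.65 m (p = P/D = 1.282672); state ← (V=0, rpm=0)
set_airspeed(78.59): V ← 78.59 m/s
throttle_to(8249): rpm ← 8249
adjust_airspeed(+16.23): V ← 78.59 +16.23 = 94.82 m/s
set_airspeed(68.27): V ← 68.27 m/s
adjust_throttle(+1348): rpm ← 8249 +1348 = 9597
final state: V = 68.27 m/s, rpm = 9597 → n = rpm/60 = 159.950000 rev/s
target J* = 0.2676; solve J* = V/(n·D) for n: n = V/(J*·D) = 68.27/(0.2676 × 2.066) = 123.484793 rev/s
rpm = 60·n = 7409.087555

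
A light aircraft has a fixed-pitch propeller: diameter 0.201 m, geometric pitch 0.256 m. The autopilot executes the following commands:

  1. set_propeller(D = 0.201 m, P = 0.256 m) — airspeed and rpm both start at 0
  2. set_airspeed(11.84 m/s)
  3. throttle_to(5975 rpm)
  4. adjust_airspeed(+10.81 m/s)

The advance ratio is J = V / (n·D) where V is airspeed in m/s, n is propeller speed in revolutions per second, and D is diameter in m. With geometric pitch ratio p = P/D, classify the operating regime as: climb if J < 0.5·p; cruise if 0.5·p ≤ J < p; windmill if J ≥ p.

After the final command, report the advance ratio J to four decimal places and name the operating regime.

J = 1.1316, regime = cruise

set_propeller: D = 0.201 m, P = 0.256 m (p = P/D = 1.273632); state ← (V=0, rpm=0)
set_airspeed(11.84): V ← 11.84 m/s
throttle_to(5975): rpm ← 5975
adjust_airspeed(+10.81): V ← 11.84 +10.81 = 22.65 m/s
final state: V = 22.65 m/s, rpm = 5975 → n = rpm/60 = 99.583333 rev/s
J = V / (n·D) = 22.65 / (99.583333 × 0.201) = 1.131581
regime bands: climb J<0.6368 | cruise [0.6368, 1.2736) | windmill J≥1.2736
J = 1.1316 → cruise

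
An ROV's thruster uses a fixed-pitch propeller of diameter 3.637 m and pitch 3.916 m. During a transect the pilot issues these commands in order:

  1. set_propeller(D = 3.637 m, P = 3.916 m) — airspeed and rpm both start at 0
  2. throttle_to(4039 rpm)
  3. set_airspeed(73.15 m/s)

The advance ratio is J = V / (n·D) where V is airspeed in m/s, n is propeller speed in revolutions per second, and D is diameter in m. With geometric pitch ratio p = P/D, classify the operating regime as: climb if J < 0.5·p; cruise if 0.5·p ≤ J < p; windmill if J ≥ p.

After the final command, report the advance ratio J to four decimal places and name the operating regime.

set_propeller: D = 3.637 m, P = 3.916 m (p = P/D = 1.076712); state ← (V=0, rpm=0)
throttle_to(4039): rpm ← 4039
set_airspeed(73.15): V ← 73.15 m/s
final state: V = 73.15 m/s, rpm = 4039 → n = rpm/60 = 67.316667 rev/s
J = V / (n·D) = 73.15 / (67.316667 × 3.637) = 0.298778
regime bands: climb J<0.5384 | cruise [0.5384, 1.0767) | windmill J≥1.0767
J = 0.2988 → climb

J = 0.2988, regime = climb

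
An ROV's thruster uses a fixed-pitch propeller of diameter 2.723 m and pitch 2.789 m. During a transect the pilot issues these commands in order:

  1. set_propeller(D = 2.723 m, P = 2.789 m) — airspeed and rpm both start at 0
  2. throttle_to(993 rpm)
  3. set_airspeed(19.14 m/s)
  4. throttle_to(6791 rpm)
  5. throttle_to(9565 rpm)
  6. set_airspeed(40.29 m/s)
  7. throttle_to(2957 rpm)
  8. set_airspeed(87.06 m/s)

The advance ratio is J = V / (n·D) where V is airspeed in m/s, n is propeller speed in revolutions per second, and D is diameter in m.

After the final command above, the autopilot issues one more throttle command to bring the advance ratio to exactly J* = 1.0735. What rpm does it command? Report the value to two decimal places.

rpm = 1786.98

set_propeller: D = 2.723 m, P = 2.789 m (p = P/D = 1.024238); state ← (V=0, rpm=0)
throttle_to(993): rpm ← 993
set_airspeed(19.14): V ← 19.14 m/s
throttle_to(6791): rpm ← 6791
throttle_to(9565): rpm ← 9565
set_airspeed(40.29): V ← 40.29 m/s
throttle_to(2957): rpm ← 2957
set_airspeed(87.06): V ← 87.06 m/s
final state: V = 87.06 m/s, rpm = 2957 → n = rpm/60 = 49.283333 rev/s
target J* = 1.0735; solve J* = V/(n·D) for n: n = V/(J*·D) = 87.06/(1.0735 × 2.723) = 29.783036 rev/s
rpm = 60·n = 1786.982186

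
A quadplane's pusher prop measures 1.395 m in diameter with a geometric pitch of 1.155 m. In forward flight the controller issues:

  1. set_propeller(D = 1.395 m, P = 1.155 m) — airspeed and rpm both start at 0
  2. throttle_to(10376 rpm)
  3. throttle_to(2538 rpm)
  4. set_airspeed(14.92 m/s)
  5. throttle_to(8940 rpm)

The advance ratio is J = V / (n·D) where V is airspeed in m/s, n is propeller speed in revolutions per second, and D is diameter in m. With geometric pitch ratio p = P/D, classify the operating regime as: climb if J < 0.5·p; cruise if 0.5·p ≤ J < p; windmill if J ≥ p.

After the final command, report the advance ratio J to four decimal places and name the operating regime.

J = 0.0718, regime = climb

set_propeller: D = 1.395 m, P = 1.155 m (p = P/D = 0.827957); state ← (V=0, rpm=0)
throttle_to(10376): rpm ← 10376
throttle_to(2538): rpm ← 2538
set_airspeed(14.92): V ← 14.92 m/s
throttle_to(8940): rpm ← 8940
final state: V = 14.92 m/s, rpm = 8940 → n = rpm/60 = 149.000000 rev/s
J = V / (n·D) = 14.92 / (149.000000 × 1.395) = 0.071781
regime bands: climb J<0.4140 | cruise [0.4140, 0.8280) | windmill J≥0.8280
J = 0.0718 → climb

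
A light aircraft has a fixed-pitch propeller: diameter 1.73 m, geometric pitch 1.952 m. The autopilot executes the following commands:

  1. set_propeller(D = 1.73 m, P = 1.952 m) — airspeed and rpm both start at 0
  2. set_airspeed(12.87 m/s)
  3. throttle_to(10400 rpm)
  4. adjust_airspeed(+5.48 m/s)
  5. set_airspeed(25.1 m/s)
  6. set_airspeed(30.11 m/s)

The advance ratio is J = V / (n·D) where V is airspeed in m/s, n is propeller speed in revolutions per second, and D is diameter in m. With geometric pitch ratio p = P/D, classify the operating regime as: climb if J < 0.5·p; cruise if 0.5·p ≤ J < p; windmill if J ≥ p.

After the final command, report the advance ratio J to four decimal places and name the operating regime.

set_propeller: D = 1.73 m, P = 1.952 m (p = P/D = 1.128324); state ← (V=0, rpm=0)
set_airspeed(12.87): V ← 12.87 m/s
throttle_to(10400): rpm ← 10400
adjust_airspeed(+5.48): V ← 12.87 +5.48 = 18.35 m/s
set_airspeed(25.1): V ← 25.1 m/s
set_airspeed(30.11): V ← 30.11 m/s
final state: V = 30.11 m/s, rpm = 10400 → n = rpm/60 = 173.333333 rev/s
J = V / (n·D) = 30.11 / (173.333333 × 1.73) = 0.100411
regime bands: climb J<0.5642 | cruise [0.5642, 1.1283) | windmill J≥1.1283
J = 0.1004 → climb

J = 0.1004, regime = climb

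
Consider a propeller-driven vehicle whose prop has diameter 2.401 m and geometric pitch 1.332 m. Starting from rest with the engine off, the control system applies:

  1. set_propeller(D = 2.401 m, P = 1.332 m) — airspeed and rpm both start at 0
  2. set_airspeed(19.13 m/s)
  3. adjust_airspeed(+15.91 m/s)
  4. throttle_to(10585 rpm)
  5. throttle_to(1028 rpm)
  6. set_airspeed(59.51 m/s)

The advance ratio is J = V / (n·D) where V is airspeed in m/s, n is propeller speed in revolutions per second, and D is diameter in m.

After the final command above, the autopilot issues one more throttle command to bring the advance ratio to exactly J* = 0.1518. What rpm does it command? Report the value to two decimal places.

rpm = 9796.64

set_propeller: D = 2.401 m, P = 1.332 m (p = P/D = 0.554769); state ← (V=0, rpm=0)
set_airspeed(19.13): V ← 19.13 m/s
adjust_airspeed(+15.91): V ← 19.13 +15.91 = 35.04 m/s
throttle_to(10585): rpm ← 10585
throttle_to(1028): rpm ← 1028
set_airspeed(59.51): V ← 59.51 m/s
final state: V = 59.51 m/s, rpm = 1028 → n = rpm/60 = 17.133333 rev/s
target J* = 0.1518; solve J* = V/(n·D) for n: n = V/(J*·D) = 59.51/(0.1518 × 2.401) = 163.277378 rev/s
rpm = 60·n = 9796.642703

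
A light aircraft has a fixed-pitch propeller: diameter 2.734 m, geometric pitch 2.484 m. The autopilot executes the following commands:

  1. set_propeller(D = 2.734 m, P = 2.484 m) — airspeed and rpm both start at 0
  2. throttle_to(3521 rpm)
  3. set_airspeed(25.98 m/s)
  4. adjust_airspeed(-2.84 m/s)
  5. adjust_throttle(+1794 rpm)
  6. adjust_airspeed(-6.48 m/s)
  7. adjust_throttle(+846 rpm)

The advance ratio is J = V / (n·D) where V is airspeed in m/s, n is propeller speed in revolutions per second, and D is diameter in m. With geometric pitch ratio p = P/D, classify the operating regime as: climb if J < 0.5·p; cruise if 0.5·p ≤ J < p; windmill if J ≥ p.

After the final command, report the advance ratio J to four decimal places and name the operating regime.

J = 0.0593, regime = climb

set_propeller: D = 2.734 m, P = 2.484 m (p = P/D = 0.908559); state ← (V=0, rpm=0)
throttle_to(3521): rpm ← 3521
set_airspeed(25.98): V ← 25.98 m/s
adjust_airspeed(-2.84): V ← 25.98 -2.84 = 23.14 m/s
adjust_throttle(+1794): rpm ← 3521 +1794 = 5315
adjust_airspeed(-6.48): V ← 23.14 -6.48 = 16.66 m/s
adjust_throttle(+846): rpm ← 5315 +846 = 6161
final state: V = 16.66 m/s, rpm = 6161 → n = rpm/60 = 102.683333 rev/s
J = V / (n·D) = 16.66 / (102.683333 × 2.734) = 0.059344
regime bands: climb J<0.4543 | cruise [0.4543, 0.9086) | windmill J≥0.9086
J = 0.0593 → climb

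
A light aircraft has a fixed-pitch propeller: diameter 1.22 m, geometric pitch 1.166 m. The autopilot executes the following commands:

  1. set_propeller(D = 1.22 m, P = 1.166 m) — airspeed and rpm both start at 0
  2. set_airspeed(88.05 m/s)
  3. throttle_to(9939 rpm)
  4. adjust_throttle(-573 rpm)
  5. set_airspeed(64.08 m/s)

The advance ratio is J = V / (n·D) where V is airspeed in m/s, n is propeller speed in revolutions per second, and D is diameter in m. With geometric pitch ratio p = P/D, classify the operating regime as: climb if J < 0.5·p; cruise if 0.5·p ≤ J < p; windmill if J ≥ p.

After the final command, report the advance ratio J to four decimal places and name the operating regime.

J = 0.3365, regime = climb

set_propeller: D = 1.22 m, P = 1.166 m (p = P/D = 0.955738); state ← (V=0, rpm=0)
set_airspeed(88.05): V ← 88.05 m/s
throttle_to(9939): rpm ← 9939
adjust_throttle(-573): rpm ← 9939 -573 = 9366
set_airspeed(64.08): V ← 64.08 m/s
final state: V = 64.08 m/s, rpm = 9366 → n = rpm/60 = 156.100000 rev/s
J = V / (n·D) = 64.08 / (156.100000 × 1.22) = 0.336480
regime bands: climb J<0.4779 | cruise [0.4779, 0.9557) | windmill J≥0.9557
J = 0.3365 → climb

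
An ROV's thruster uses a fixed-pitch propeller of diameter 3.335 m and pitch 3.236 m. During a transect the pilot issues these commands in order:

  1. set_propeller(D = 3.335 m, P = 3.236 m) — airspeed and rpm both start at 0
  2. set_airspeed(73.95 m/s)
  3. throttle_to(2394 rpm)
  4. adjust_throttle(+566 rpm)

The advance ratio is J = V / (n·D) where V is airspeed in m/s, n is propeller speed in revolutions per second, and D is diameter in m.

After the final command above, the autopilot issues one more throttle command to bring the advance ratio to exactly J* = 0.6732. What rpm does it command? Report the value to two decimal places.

set_propeller: D = 3.335 m, P = 3.236 m (p = P/D = 0.970315); state ← (V=0, rpm=0)
set_airspeed(73.95): V ← 73.95 m/s
throttle_to(2394): rpm ← 2394
adjust_throttle(+566): rpm ← 2394 +566 = 2960
final state: V = 73.95 m/s, rpm = 2960 → n = rpm/60 = 49.333333 rev/s
target J* = 0.6732; solve J* = V/(n·D) for n: n = V/(J*·D) = 73.95/(0.6732 × 3.335) = 32.938076 rev/s
rpm = 60·n = 1976.284585

rpm = 1976.28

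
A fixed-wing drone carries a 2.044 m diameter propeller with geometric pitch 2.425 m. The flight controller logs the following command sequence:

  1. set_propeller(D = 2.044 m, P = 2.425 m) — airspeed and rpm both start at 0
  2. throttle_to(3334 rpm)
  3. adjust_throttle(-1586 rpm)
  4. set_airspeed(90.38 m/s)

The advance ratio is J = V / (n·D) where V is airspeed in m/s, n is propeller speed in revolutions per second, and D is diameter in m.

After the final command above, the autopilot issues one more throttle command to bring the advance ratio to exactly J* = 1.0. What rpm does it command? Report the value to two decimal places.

set_propeller: D = 2.044 m, P = 2.425 m (p = P/D = 1.186399); state ← (V=0, rpm=0)
throttle_to(3334): rpm ← 3334
adjust_throttle(-1586): rpm ← 3334 -1586 = 1748
set_airspeed(90.38): V ← 90.38 m/s
final state: V = 90.38 m/s, rpm = 1748 → n = rpm/60 = 29.133333 rev/s
target J* = 1.0; solve J* = V/(n·D) for n: n = V/(J*·D) = 90.38/(1.0 × 2.044) = 44.217221 rev/s
rpm = 60·n = 2653.033268

rpm = 2653.03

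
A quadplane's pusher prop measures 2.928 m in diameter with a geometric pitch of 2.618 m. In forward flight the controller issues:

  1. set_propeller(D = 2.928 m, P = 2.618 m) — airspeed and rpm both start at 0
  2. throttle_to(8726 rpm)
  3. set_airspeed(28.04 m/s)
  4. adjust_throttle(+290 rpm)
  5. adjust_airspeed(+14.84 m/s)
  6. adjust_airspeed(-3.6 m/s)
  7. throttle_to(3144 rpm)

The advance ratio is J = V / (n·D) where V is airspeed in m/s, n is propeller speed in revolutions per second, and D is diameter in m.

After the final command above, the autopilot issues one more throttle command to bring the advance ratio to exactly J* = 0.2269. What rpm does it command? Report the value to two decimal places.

set_propeller: D = 2.928 m, P = 2.618 m (p = P/D = 0.894126); state ← (V=0, rpm=0)
throttle_to(8726): rpm ← 8726
set_airspeed(28.04): V ← 28.04 m/s
adjust_throttle(+290): rpm ← 8726 +290 = 9016
adjust_airspeed(+14.84): V ← 28.04 +14.84 = 42.88 m/s
adjust_airspeed(-3.6): V ← 42.88 -3.6 = 39.28 m/s
throttle_to(3144): rpm ← 3144
final state: V = 39.28 m/s, rpm = 3144 → n = rpm/60 = 52.400000 rev/s
target J* = 0.2269; solve J* = V/(n·D) for n: n = V/(J*·D) = 39.28/(0.2269 × 2.928) = 59.124286 rev/s
rpm = 60·n = 3547.457174

rpm = 3547.46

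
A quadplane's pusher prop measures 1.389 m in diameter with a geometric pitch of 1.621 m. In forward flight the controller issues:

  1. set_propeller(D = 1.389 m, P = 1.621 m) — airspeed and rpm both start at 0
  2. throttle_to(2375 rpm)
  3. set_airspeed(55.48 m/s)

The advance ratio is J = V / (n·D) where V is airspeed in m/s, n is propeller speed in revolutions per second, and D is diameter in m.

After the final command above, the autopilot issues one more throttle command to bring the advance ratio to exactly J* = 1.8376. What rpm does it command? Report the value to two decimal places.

set_propeller: D = 1.389 m, P = 1.621 m (p = P/D = 1.167027); state ← (V=0, rpm=0)
throttle_to(2375): rpm ← 2375
set_airspeed(55.48): V ← 55.48 m/s
final state: V = 55.48 m/s, rpm = 2375 → n = rpm/60 = 39.583333 rev/s
target J* = 1.8376; solve J* = V/(n·D) for n: n = V/(J*·D) = 55.48/(1.8376 × 1.389) = 21.736180 rev/s
rpm = 60·n = 1304.170808

rpm = 1304.17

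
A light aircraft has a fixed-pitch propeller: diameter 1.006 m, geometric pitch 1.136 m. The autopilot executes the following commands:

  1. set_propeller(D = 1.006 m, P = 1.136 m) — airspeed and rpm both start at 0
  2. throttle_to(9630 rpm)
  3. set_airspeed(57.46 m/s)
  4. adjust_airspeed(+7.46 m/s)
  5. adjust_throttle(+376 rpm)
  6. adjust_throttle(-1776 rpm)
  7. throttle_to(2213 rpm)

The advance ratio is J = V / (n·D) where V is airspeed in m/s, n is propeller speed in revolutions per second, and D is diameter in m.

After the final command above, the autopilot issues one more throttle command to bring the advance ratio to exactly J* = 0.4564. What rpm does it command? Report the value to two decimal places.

set_propeller: D = 1.006 m, P = 1.136 m (p = P/D = 1.129225); state ← (V=0, rpm=0)
throttle_to(9630): rpm ← 9630
set_airspeed(57.46): V ← 57.46 m/s
adjust_airspeed(+7.46): V ← 57.46 +7.46 = 64.92 m/s
adjust_throttle(+376): rpm ← 9630 +376 = 10006
adjust_throttle(-1776): rpm ← 10006 -1776 = 8230
throttle_to(2213): rpm ← 2213
final state: V = 64.92 m/s, rpm = 2213 → n = rpm/60 = 36.883333 rev/s
target J* = 0.4564; solve J* = V/(n·D) for n: n = V/(J*·D) = 64.92/(0.4564 × 1.006) = 141.395274 rev/s
rpm = 60·n = 8483.716457

rpm = 8483.72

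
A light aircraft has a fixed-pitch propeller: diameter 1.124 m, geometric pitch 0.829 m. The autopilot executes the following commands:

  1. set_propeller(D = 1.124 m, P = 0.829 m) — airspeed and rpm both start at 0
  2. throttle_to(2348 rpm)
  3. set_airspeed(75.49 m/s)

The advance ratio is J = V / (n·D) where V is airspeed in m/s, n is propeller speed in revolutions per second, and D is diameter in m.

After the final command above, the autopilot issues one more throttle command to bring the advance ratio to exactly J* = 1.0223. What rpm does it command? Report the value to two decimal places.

rpm = 3941.81

set_propeller: D = 1.124 m, P = 0.829 m (p = P/D = 0.737544); state ← (V=0, rpm=0)
throttle_to(2348): rpm ← 2348
set_airspeed(75.49): V ← 75.49 m/s
final state: V = 75.49 m/s, rpm = 2348 → n = rpm/60 = 39.133333 rev/s
target J* = 1.0223; solve J* = V/(n·D) for n: n = V/(J*·D) = 75.49/(1.0223 × 1.124) = 65.696881 rev/s
rpm = 60·n = 3941.812875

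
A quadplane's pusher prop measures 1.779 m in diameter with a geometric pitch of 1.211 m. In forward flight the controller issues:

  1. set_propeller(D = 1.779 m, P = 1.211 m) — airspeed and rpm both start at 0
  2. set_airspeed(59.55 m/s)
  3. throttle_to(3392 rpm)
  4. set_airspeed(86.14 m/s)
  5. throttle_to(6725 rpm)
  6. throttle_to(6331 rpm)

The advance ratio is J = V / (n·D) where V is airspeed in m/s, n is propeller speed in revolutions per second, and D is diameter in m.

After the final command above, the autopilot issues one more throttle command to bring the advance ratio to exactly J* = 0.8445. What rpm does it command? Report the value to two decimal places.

set_propeller: D = 1.779 m, P = 1.211 m (p = P/D = 0.680720); state ← (V=0, rpm=0)
set_airspeed(59.55): V ← 59.55 m/s
throttle_to(3392): rpm ← 3392
set_airspeed(86.14): V ← 86.14 m/s
throttle_to(6725): rpm ← 6725
throttle_to(6331): rpm ← 6331
final state: V = 86.14 m/s, rpm = 6331 → n = rpm/60 = 105.516667 rev/s
target J* = 0.8445; solve J* = V/(n·D) for n: n = V/(J*·D) = 86.14/(0.8445 × 1.779) = 57.336247 rev/s
rpm = 60·n = 3440.174844

rpm = 3440.17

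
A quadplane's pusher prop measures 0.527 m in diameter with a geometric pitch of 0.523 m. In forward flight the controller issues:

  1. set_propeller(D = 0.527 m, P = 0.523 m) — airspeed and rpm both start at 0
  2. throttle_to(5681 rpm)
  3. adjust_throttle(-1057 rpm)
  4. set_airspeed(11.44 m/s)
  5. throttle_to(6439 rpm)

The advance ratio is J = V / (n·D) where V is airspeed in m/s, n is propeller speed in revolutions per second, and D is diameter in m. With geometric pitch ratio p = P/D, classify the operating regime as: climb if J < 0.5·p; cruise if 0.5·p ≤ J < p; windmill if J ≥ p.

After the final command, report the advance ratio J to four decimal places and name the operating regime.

set_propeller: D = 0.527 m, P = 0.523 m (p = P/D = 0.992410); state ← (V=0, rpm=0)
throttle_to(5681): rpm ← 5681
adjust_throttle(-1057): rpm ← 5681 -1057 = 4624
set_airspeed(11.44): V ← 11.44 m/s
throttle_to(6439): rpm ← 6439
final state: V = 11.44 m/s, rpm = 6439 → n = rpm/60 = 107.316667 rev/s
J = V / (n·D) = 11.44 / (107.316667 × 0.527) = 0.202278
regime bands: climb J<0.4962 | cruise [0.4962, 0.9924) | windmill J≥0.9924
J = 0.2023 → climb

J = 0.2023, regime = climb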